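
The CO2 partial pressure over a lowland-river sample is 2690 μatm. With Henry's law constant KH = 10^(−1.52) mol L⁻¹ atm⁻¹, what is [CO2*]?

KH = 10^(−1.52) = 3.020×10^-2 mol L⁻¹ atm⁻¹
[CO2*] = KH · pCO2 = 3.020×10^-2 × 2690×10^-6 atm = 8.12×10^-5 mol/L

[CO2*] = 81.2 μmol/L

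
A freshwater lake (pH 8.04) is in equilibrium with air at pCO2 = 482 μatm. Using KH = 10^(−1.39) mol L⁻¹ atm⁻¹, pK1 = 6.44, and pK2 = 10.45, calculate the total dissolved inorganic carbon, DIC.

[CO2*] = KH · pCO2 = 10^(−1.39) × 482×10^-6 = 1.964×10^-5 mol/L
α₀ = 1/(1 + K1/[H⁺] + K1K2/[H⁺]²) = 1/(1 + 10^+1.60 + 10^-0.81) = 0.02441
DIC = [CO2*]/α₀ = 1.964×10^-5 / 0.02441 = 0.804 mmol/L

DIC = 0.804 mmol/L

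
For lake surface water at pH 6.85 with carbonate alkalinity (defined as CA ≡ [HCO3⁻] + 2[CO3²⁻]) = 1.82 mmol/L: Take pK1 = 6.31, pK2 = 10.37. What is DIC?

DIC = 2.34 mmol/L

CA = [HCO3⁻] + 2[CO3²⁻] = (α₁ + 2α₂)·DIC
At pH 6.85: [H⁺]/K1 = 10^-0.54 = 0.28840, K2/[H⁺] = 10^-3.52 = 0.00030200
α₁ = 1/(1 + 0.28840 + 0.00030200) = 1/1.2887 = 0.7760; α₂ = α₁·K2/[H⁺] = 0.0002343
α₁ + 2α₂ = 0.7764
DIC = CA / (α₁ + 2α₂) = 1.82 / 0.7764 = 2.34 mmol/L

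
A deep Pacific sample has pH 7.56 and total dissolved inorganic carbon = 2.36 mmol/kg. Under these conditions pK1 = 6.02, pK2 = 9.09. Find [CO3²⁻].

[CO3²⁻] = 0.0658 mmol/kg

α₂ = 1 / (1 + [H⁺]/K2 + [H⁺]²/(K1K2)) = 1 / (1 + 10^+1.53 + 10^-0.01)
   = 1 / (1 + 33.884 + 0.97724) = 1/35.862 = 0.02788
[CO3²⁻] = α₂ × DIC = 0.02788 × 2.36 = 0.0658 mmol/kg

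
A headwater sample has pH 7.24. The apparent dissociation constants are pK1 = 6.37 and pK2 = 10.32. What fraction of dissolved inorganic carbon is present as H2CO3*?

α₀ = 0.119

α₀ = 1 / (1 + K1/[H⁺] + K1K2/[H⁺]²) = 1 / (1 + 10^+0.87 + 10^-2.21)
   = 1 / (1 + 7.4131 + 0.0061660) = 1/8.4193 = 0.1188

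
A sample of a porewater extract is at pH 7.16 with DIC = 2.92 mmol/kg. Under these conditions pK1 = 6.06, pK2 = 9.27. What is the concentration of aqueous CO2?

[CO2*] = 0.213 mmol/kg

α₀ = 1 / (1 + K1/[H⁺] + K1K2/[H⁺]²) = 1 / (1 + 10^+1.10 + 10^-1.01)
   = 1 / (1 + 12.589 + 0.097724) = 1/13.687 = 0.07306
[CO2*] = α₀ × DIC = 0.07306 × 2.92 = 0.213 mmol/kg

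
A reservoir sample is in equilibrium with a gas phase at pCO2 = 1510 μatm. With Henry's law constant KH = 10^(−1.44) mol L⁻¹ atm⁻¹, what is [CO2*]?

[CO2*] = 54.8 μmol/L

KH = 10^(−1.44) = 3.631×10^-2 mol L⁻¹ atm⁻¹
[CO2*] = KH · pCO2 = 3.631×10^-2 × 1510×10^-6 atm = 5.48×10^-5 mol/L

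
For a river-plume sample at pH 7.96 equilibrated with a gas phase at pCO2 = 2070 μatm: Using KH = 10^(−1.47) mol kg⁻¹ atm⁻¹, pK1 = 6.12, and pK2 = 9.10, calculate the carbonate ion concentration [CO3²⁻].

[CO2*] = KH · pCO2 = 10^(−1.47) × 2070×10^-6 = 7.014×10^-5 mol/kg
α₀ = 1/(1 + K1/[H⁺] + K1K2/[H⁺]²) = 1/(1 + 10^+1.84 + 10^+0.70) = 0.01330
DIC = [CO2*]/α₀ = 7.014×10^-5 / 0.01330 = 5.274 mmol/kg
[CO3²⁻] = α₂·DIC; α₂ = 0.06665, so [CO3²⁻] = 0.06665 × 5.274 = 0.352 mmol/kg

[CO3²⁻] = 0.352 mmol/kg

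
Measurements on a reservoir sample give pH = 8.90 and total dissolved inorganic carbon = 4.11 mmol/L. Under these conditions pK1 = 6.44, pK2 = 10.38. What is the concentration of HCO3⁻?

[HCO3⁻] = 3.96 mmol/L

α₁ = 1 / (1 + [H⁺]/K1 + K2/[H⁺]) = 1 / (1 + 10^-2.46 + 10^-1.48)
   = 1 / (1 + 0.0034674 + 0.033113) = 1/1.0366 = 0.9647
[HCO3⁻] = α₁ × DIC = 0.9647 × 4.11 = 3.96 mmol/L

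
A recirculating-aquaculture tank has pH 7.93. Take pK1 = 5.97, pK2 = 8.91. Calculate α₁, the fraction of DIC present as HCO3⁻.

α₁ = 1 / (1 + [H⁺]/K1 + K2/[H⁺]) = 1 / (1 + 10^-1.96 + 10^-0.98)
   = 1 / (1 + 0.010965 + 0.10471) = 1/1.1157 = 0.8963

α₁ = 0.896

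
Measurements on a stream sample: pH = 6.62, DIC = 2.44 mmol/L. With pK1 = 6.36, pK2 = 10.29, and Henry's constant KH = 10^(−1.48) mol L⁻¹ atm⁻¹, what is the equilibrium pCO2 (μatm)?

α₀ = 1 / (1 + K1/[H⁺] + K1K2/[H⁺]²) = 1 / (1 + 10^+0.26 + 10^-3.41)
   = 1 / (1 + 1.8197 + 0.00038905) = 1/2.8201 = 0.3546
[CO2*] = α₀ × DIC = 0.3546 × 2.44 = 0.8652 mmol/L
pCO2 = [CO2*]/KH = 8.652×10^-4 / 3.311×10^-2 = 2.61×10^4 μatm

pCO2 = 2.61×10^4 μatm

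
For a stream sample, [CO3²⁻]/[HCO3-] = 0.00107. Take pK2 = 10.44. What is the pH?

From K2 = [H⁺][CO3²⁻]/[HCO3-]:  pH = pK2 + log₁₀([CO3²⁻]/[HCO3-])
log₁₀(0.00107) = -2.971
pH = 10.44 + (-2.971) = 7.47

pH = 7.47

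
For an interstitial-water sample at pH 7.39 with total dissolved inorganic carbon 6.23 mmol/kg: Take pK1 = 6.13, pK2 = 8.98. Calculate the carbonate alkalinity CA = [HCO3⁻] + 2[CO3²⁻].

CA = 6.06 mmol/kg

CA = [HCO3⁻] + 2[CO3²⁻] = (α₁ + 2α₂)·DIC
At pH 7.39: [H⁺]/K1 = 10^-1.26 = 0.054954, K2/[H⁺] = 10^-1.59 = 0.025704
α₁ = 1/(1 + 0.054954 + 0.025704) = 1/1.0807 = 0.9254; α₂ = α₁·K2/[H⁺] = 0.02379
α₁ + 2α₂ = 0.9729
CA = 0.9729 × 6.23 = 6.06 mmol/kg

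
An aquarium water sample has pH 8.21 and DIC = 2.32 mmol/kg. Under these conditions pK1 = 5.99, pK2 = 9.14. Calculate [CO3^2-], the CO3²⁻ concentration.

[CO3²⁻] = 0.243 mmol/kg

α₂ = 1 / (1 + [H⁺]/K2 + [H⁺]²/(K1K2)) = 1 / (1 + 10^+0.93 + 10^-1.29)
   = 1 / (1 + 8.5114 + 0.051286) = 1/9.5627 = 0.1046
[CO3²⁻] = α₂ × DIC = 0.1046 × 2.32 = 0.243 mmol/kg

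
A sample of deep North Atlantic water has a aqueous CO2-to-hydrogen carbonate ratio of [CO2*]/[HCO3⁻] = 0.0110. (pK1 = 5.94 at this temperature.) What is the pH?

From K1 = [H⁺][HCO3⁻]/[CO2*]:  pH = pK1 − log₁₀([CO2*]/[HCO3⁻])
log₁₀(0.0110) = -1.959
pH = 5.94 − (-1.959) = 7.90

pH = 7.90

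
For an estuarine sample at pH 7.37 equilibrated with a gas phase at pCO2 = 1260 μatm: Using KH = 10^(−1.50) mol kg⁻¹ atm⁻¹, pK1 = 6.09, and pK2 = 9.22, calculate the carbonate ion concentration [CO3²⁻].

[CO3²⁻] = 10.7 μmol/kg

[CO2*] = KH · pCO2 = 10^(−1.50) × 1260×10^-6 = 3.984×10^-5 mol/kg
α₀ = 1/(1 + K1/[H⁺] + K1K2/[H⁺]²) = 1/(1 + 10^+1.28 + 10^-0.57) = 0.04920
DIC = [CO2*]/α₀ = 3.984×10^-5 / 0.04920 = 0.8098 mmol/kg
[CO3²⁻] = α₂·DIC; α₂ = 0.01324, so [CO3²⁻] = 0.01324 × 0.8098 = 0.0107 mmol/kg = 10.7 μmol/kg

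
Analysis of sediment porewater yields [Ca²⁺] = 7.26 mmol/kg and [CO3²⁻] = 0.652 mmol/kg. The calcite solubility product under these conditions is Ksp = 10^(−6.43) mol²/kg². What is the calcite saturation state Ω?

Ω = 12.7

Ksp = 10^(−6.43) = 3.715×10^-7
Ω = [Ca²⁺][CO3²⁻]/Ksp = (7.26×10^-3)(0.652×10^-3) / 3.715×10^-7 = 12.7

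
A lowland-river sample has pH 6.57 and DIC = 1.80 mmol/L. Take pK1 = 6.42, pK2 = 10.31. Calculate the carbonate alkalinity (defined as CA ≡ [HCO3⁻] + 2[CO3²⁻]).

CA = [HCO3⁻] + 2[CO3²⁻] = (α₁ + 2α₂)·DIC
At pH 6.57: [H⁺]/K1 = 10^-0.15 = 0.70795, K2/[H⁺] = 10^-3.74 = 0.00018197
α₁ = 1/(1 + 0.70795 + 0.00018197) = 1/1.7081 = 0.5854; α₂ = α₁·K2/[H⁺] = 0.0001065
α₁ + 2α₂ = 0.5856
CA = 0.5856 × 1.80 = 1.05 mmol/L

CA = 1.05 mmol/L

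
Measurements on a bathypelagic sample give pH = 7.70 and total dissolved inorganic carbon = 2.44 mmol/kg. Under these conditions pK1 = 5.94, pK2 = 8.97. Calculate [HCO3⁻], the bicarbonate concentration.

[HCO3⁻] = 2.28 mmol/kg

α₁ = 1 / (1 + [H⁺]/K1 + K2/[H⁺]) = 1 / (1 + 10^-1.76 + 10^-1.27)
   = 1 / (1 + 0.017378 + 0.053703) = 1/1.0711 = 0.9336
[HCO3⁻] = α₁ × DIC = 0.9336 × 2.44 = 2.28 mmol/kg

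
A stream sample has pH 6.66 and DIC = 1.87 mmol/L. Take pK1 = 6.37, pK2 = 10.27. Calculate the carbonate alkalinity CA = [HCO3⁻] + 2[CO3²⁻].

CA = [HCO3⁻] + 2[CO3²⁻] = (α₁ + 2α₂)·DIC
At pH 6.66: [H⁺]/K1 = 10^-0.29 = 0.51286, K2/[H⁺] = 10^-3.61 = 0.00024547
α₁ = 1/(1 + 0.51286 + 0.00024547) = 1/1.5131 = 0.6609; α₂ = α₁·K2/[H⁺] = 0.0001622
α₁ + 2α₂ = 0.6612
CA = 0.6612 × 1.87 = 1.24 mmol/L

CA = 1.24 mmol/L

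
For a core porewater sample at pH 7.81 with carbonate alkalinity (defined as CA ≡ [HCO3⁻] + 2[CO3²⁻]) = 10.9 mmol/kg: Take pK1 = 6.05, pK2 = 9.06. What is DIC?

DIC = 10.5 mmol/kg

CA = [HCO3⁻] + 2[CO3²⁻] = (α₁ + 2α₂)·DIC
At pH 7.81: [H⁺]/K1 = 10^-1.76 = 0.017378, K2/[H⁺] = 10^-1.25 = 0.056234
α₁ = 1/(1 + 0.017378 + 0.056234) = 1/1.0736 = 0.9314; α₂ = α₁·K2/[H⁺] = 0.05238
α₁ + 2α₂ = 1.0362
DIC = CA / (α₁ + 2α₂) = 10.9 / 1.0362 = 10.5 mmol/kg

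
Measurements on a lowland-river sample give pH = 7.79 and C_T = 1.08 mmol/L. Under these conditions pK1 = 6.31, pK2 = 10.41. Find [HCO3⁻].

α₁ = 1 / (1 + [H⁺]/K1 + K2/[H⁺]) = 1 / (1 + 10^-1.48 + 10^-2.62)
   = 1 / (1 + 0.033113 + 0.0023988) = 1/1.0355 = 0.9657
[HCO3⁻] = α₁ × DIC = 0.9657 × 1.08 = 1.04 mmol/L

[HCO3⁻] = 1.04 mmol/L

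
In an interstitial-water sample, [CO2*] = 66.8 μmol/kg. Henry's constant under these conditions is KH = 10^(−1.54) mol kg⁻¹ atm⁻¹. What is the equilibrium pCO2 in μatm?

KH = 10^(−1.54) = 2.884×10^-2 mol kg⁻¹ atm⁻¹
pCO2 = [CO2*]/KH = 66.8×10^-6 / 2.884×10^-2 = 2.32×10^-3 atm = 2320 μatm

pCO2 = 2320 μatm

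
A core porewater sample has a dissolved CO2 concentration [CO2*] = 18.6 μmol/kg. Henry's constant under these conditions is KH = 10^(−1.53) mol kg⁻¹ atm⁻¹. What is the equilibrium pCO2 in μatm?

pCO2 = 630 μatm

KH = 10^(−1.53) = 2.951×10^-2 mol kg⁻¹ atm⁻¹
pCO2 = [CO2*]/KH = 18.6×10^-6 / 2.951×10^-2 = 6.30×10^-4 atm = 630 μatm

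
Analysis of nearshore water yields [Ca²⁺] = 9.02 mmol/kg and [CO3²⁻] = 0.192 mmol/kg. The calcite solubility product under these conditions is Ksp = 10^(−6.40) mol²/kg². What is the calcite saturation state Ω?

Ω = 4.35

Ksp = 10^(−6.40) = 3.981×10^-7
Ω = [Ca²⁺][CO3²⁻]/Ksp = (9.02×10^-3)(0.192×10^-3) / 3.981×10^-7 = 4.35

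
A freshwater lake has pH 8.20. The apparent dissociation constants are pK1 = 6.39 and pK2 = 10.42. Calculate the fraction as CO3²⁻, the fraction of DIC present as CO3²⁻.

α₂ = 0.00590

α₂ = 1 / (1 + [H⁺]/K2 + [H⁺]²/(K1K2)) = 1 / (1 + 10^+2.22 + 10^+0.41)
   = 1 / (1 + 165.96 + 2.5704) = 1/169.53 = 0.005899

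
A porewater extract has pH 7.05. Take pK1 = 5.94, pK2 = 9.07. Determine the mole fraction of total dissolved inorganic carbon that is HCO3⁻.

α₁ = 0.920

α₁ = 1 / (1 + [H⁺]/K1 + K2/[H⁺]) = 1 / (1 + 10^-1.11 + 10^-2.02)
   = 1 / (1 + 0.077625 + 0.0095499) = 1/1.0872 = 0.9198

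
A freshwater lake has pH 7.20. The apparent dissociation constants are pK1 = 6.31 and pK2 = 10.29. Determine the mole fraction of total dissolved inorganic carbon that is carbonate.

α₂ = 1 / (1 + [H⁺]/K2 + [H⁺]²/(K1K2)) = 1 / (1 + 10^+3.09 + 10^+2.20)
   = 1 / (1 + 1230.3 + 158.49) = 1/1389.8 = 0.0007195

α₂ = 0.000720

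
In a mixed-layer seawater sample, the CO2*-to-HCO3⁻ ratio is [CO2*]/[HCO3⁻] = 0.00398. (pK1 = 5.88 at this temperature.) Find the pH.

pH = 8.28

From K1 = [H⁺][HCO3⁻]/[CO2*]:  pH = pK1 − log₁₀([CO2*]/[HCO3⁻])
log₁₀(0.00398) = -2.400
pH = 5.88 − (-2.400) = 8.28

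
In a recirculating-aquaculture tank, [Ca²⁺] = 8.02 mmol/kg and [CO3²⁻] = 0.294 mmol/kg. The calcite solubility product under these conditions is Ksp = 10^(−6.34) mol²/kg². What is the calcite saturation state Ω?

Ω = 5.16

Ksp = 10^(−6.34) = 4.571×10^-7
Ω = [Ca²⁺][CO3²⁻]/Ksp = (8.02×10^-3)(0.294×10^-3) / 4.571×10^-7 = 5.16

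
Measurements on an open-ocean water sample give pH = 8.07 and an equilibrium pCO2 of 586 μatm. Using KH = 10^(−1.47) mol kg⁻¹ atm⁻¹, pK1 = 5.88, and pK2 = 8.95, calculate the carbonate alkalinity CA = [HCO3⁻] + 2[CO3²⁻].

CA = 3.89 mmol/kg

[CO2*] = KH · pCO2 = 10^(−1.47) × 586×10^-6 = 1.986×10^-5 mol/kg
α₀ = 1/(1 + K1/[H⁺] + K1K2/[H⁺]²) = 1/(1 + 10^+2.19 + 10^+1.31) = 0.005672
DIC = [CO2*]/α₀ = 1.986×10^-5 / 0.005672 = 3.501 mmol/kg
CA = (α₁ + 2α₂)·DIC = (0.8785 + 2×0.1158) × 3.501 = 3.89 mmol/kg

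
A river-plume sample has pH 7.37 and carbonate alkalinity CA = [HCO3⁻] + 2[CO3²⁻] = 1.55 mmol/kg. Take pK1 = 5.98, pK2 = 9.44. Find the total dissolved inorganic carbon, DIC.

DIC = 1.60 mmol/kg

CA = [HCO3⁻] + 2[CO3²⁻] = (α₁ + 2α₂)·DIC
At pH 7.37: [H⁺]/K1 = 10^-1.39 = 0.040738, K2/[H⁺] = 10^-2.07 = 0.0085114
α₁ = 1/(1 + 0.040738 + 0.0085114) = 1/1.0492 = 0.9531; α₂ = α₁·K2/[H⁺] = 0.008112
α₁ + 2α₂ = 0.9693
DIC = CA / (α₁ + 2α₂) = 1.55 / 0.9693 = 1.60 mmol/kg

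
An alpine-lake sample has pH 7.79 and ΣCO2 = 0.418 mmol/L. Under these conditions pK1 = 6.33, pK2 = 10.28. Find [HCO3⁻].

[HCO3⁻] = 0.403 mmol/L

α₁ = 1 / (1 + [H⁺]/K1 + K2/[H⁺]) = 1 / (1 + 10^-1.46 + 10^-2.49)
   = 1 / (1 + 0.034674 + 0.0032359) = 1/1.0379 = 0.9635
[HCO3⁻] = α₁ × DIC = 0.9635 × 0.418 = 0.403 mmol/L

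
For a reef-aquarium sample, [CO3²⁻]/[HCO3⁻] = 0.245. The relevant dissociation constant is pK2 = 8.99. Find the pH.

pH = 8.38

From K2 = [H⁺][CO3²⁻]/[HCO3⁻]:  pH = pK2 + log₁₀([CO3²⁻]/[HCO3⁻])
log₁₀(0.245) = -0.611
pH = 8.99 + (-0.611) = 8.38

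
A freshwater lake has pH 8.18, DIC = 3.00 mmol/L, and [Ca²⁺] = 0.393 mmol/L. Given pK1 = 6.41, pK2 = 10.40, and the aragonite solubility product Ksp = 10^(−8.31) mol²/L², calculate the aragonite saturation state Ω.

Ω = 1.42

α₂ = 1 / (1 + [H⁺]/K2 + [H⁺]²/(K1K2)) = 1 / (1 + 10^+2.22 + 10^+0.45)
   = 1 / (1 + 165.96 + 2.8184) = 1/169.78 = 0.005890
[CO3²⁻] = α₂ × DIC = 0.005890 × 3.00 = 0.01767 mmol/L = 17.67 μmol/L
Ksp = 10^(−8.31) = 4.898×10^-9
Ω = [Ca²⁺][CO3²⁻]/Ksp = (0.393×10^-3)(1.767×10^-5) / 4.898×10^-9 = 1.42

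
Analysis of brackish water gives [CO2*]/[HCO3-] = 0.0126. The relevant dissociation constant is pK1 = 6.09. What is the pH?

From K1 = [H⁺][HCO3-]/[CO2*]:  pH = pK1 − log₁₀([CO2*]/[HCO3-])
log₁₀(0.0126) = -1.900
pH = 6.09 − (-1.900) = 7.99

pH = 7.99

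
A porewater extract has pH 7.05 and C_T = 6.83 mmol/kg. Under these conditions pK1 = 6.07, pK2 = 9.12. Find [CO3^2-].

α₂ = 1 / (1 + [H⁺]/K2 + [H⁺]²/(K1K2)) = 1 / (1 + 10^+2.07 + 10^+1.09)
   = 1 / (1 + 117.49 + 12.303) = 1/130.79 = 0.007646
[CO3²⁻] = α₂ × DIC = 0.007646 × 6.83 = 0.0522 mmol/kg

[CO3²⁻] = 0.0522 mmol/kg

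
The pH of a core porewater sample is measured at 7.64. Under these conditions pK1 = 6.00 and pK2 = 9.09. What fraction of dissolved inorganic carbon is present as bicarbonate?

α₁ = 1 / (1 + [H⁺]/K1 + K2/[H⁺]) = 1 / (1 + 10^-1.64 + 10^-1.45)
   = 1 / (1 + 0.022909 + 0.035481) = 1/1.0584 = 0.9448

α₁ = 0.945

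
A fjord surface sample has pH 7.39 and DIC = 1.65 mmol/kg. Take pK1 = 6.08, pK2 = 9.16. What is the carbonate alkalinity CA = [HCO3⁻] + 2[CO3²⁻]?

CA = 1.60 mmol/kg

CA = [HCO3⁻] + 2[CO3²⁻] = (α₁ + 2α₂)·DIC
At pH 7.39: [H⁺]/K1 = 10^-1.31 = 0.048978, K2/[H⁺] = 10^-1.77 = 0.016982
α₁ = 1/(1 + 0.048978 + 0.016982) = 1/1.0660 = 0.9381; α₂ = α₁·K2/[H⁺] = 0.01593
α₁ + 2α₂ = 0.9700
CA = 0.9700 × 1.65 = 1.60 mmol/kg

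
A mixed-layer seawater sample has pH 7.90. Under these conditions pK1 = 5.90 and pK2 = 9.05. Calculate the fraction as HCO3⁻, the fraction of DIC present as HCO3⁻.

α₁ = 1 / (1 + [H⁺]/K1 + K2/[H⁺]) = 1 / (1 + 10^-2.00 + 10^-1.15)
   = 1 / (1 + 0.010000 + 0.070795) = 1/1.0808 = 0.9252

α₁ = 0.925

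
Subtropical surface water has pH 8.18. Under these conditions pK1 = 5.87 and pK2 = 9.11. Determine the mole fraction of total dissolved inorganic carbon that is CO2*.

α₀ = 0.00436

α₀ = 1 / (1 + K1/[H⁺] + K1K2/[H⁺]²) = 1 / (1 + 10^+2.31 + 10^+1.38)
   = 1 / (1 + 204.17 + 23.988) = 1/229.16 = 0.004364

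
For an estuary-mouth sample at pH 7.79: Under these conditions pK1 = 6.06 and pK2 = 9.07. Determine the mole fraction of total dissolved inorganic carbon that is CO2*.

α₀ = 0.0174

α₀ = 1 / (1 + K1/[H⁺] + K1K2/[H⁺]²) = 1 / (1 + 10^+1.73 + 10^+0.45)
   = 1 / (1 + 53.703 + 2.8184) = 1/57.522 = 0.01738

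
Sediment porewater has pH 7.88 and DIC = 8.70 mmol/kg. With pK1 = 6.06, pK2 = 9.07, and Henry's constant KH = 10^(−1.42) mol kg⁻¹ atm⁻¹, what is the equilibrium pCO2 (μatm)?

pCO2 = 3210 μatm

α₀ = 1 / (1 + K1/[H⁺] + K1K2/[H⁺]²) = 1 / (1 + 10^+1.82 + 10^+0.63)
   = 1 / (1 + 66.069 + 4.2658) = 1/71.335 = 0.01402
[CO2*] = α₀ × DIC = 0.01402 × 8.70 = 0.1220 mmol/kg
pCO2 = [CO2*]/KH = 1.220×10^-4 / 3.802×10^-2 = 3210 μatm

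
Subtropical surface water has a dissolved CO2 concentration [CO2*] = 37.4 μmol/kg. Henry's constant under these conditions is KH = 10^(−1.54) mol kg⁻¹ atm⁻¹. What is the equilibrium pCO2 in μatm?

pCO2 = 1300 μatm

KH = 10^(−1.54) = 2.884×10^-2 mol kg⁻¹ atm⁻¹
pCO2 = [CO2*]/KH = 37.4×10^-6 / 2.884×10^-2 = 1.30×10^-3 atm = 1300 μatm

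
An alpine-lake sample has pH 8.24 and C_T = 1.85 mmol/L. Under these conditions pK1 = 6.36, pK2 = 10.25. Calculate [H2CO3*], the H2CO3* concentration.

α₀ = 1 / (1 + K1/[H⁺] + K1K2/[H⁺]²) = 1 / (1 + 10^+1.88 + 10^-0.13)
   = 1 / (1 + 75.858 + 0.74131) = 1/77.599 = 0.01289
[CO2*] = α₀ × DIC = 0.01289 × 1.85 = 0.0238 mmol/L

[CO2*] = 0.0238 mmol/L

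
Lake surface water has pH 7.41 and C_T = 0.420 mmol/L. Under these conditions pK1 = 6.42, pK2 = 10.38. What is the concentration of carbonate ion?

[CO3²⁻] = 0.408 μmol/L

α₂ = 1 / (1 + [H⁺]/K2 + [H⁺]²/(K1K2)) = 1 / (1 + 10^+2.97 + 10^+1.98)
   = 1 / (1 + 933.25 + 95.499) = 1/1029.8 = 0.0009711
[CO3²⁻] = α₂ × DIC = 0.0009711 × 0.420 = 0.000408 mmol/L = 0.408 μmol/L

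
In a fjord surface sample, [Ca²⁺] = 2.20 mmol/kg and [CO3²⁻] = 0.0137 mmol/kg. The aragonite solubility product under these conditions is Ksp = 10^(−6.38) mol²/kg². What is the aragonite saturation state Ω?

Ksp = 10^(−6.38) = 4.169×10^-7
Ω = [Ca²⁺][CO3²⁻]/Ksp = (2.20×10^-3)(0.0137×10^-3) / 4.169×10^-7 = 0.0723

Ω = 0.0723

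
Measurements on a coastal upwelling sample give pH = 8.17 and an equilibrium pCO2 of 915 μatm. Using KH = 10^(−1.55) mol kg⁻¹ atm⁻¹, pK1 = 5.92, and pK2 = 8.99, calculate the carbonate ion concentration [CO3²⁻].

[CO3²⁻] = 0.694 mmol/kg

[CO2*] = KH · pCO2 = 10^(−1.55) × 915×10^-6 = 2.579×10^-5 mol/kg
α₀ = 1/(1 + K1/[H⁺] + K1K2/[H⁺]²) = 1/(1 + 10^+2.25 + 10^+1.43) = 0.004860
DIC = [CO2*]/α₀ = 2.579×10^-5 / 0.004860 = 5.306 mmol/kg
[CO3²⁻] = α₂·DIC; α₂ = 0.1308, so [CO3²⁻] = 0.1308 × 5.306 = 0.694 mmol/kg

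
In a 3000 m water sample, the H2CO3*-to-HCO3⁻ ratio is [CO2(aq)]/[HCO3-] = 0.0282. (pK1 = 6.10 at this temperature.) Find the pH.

pH = 7.65

From K1 = [H⁺][HCO3-]/[CO2(aq)]:  pH = pK1 − log₁₀([CO2(aq)]/[HCO3-])
log₁₀(0.0282) = -1.550
pH = 6.10 − (-1.550) = 7.65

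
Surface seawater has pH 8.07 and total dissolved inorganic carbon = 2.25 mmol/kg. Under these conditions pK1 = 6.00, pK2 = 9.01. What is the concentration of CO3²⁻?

α₂ = 1 / (1 + [H⁺]/K2 + [H⁺]²/(K1K2)) = 1 / (1 + 10^+0.94 + 10^-1.13)
   = 1 / (1 + 8.7096 + 0.074131) = 1/9.7838 = 0.1022
[CO3²⁻] = α₂ × DIC = 0.1022 × 2.25 = 0.230 mmol/kg

[CO3²⁻] = 0.230 mmol/kg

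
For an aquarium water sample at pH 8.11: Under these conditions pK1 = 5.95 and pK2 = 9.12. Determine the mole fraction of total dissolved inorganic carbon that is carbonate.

α₂ = 1 / (1 + [H⁺]/K2 + [H⁺]²/(K1K2)) = 1 / (1 + 10^+1.01 + 10^-1.15)
   = 1 / (1 + 10.233 + 0.070795) = 1/11.304 = 0.08847

α₂ = 0.0885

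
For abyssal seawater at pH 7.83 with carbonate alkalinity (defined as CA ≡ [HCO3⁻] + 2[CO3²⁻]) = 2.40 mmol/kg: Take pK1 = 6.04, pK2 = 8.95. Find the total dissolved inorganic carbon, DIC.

CA = [HCO3⁻] + 2[CO3²⁻] = (α₁ + 2α₂)·DIC
At pH 7.83: [H⁺]/K1 = 10^-1.79 = 0.016218, K2/[H⁺] = 10^-1.12 = 0.075858
α₁ = 1/(1 + 0.016218 + 0.075858) = 1/1.0921 = 0.9157; α₂ = α₁·K2/[H⁺] = 0.06946
α₁ + 2α₂ = 1.0546
DIC = CA / (α₁ + 2α₂) = 2.40 / 1.0546 = 2.28 mmol/kg

DIC = 2.28 mmol/kg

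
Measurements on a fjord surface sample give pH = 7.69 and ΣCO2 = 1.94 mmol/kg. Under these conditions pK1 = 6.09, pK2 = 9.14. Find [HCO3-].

α₁ = 1 / (1 + [H⁺]/K1 + K2/[H⁺]) = 1 / (1 + 10^-1.60 + 10^-1.45)
   = 1 / (1 + 0.025119 + 0.035481) = 1/1.0606 = 0.9429
[HCO3⁻] = α₁ × DIC = 0.9429 × 1.94 = 1.83 mmol/kg

[HCO3⁻] = 1.83 mmol/kg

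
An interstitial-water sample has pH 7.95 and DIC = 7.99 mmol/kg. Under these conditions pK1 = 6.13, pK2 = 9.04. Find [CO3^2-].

[CO3²⁻] = 0.592 mmol/kg

α₂ = 1 / (1 + [H⁺]/K2 + [H⁺]²/(K1K2)) = 1 / (1 + 10^+1.09 + 10^-0.73)
   = 1 / (1 + 12.303 + 0.18621) = 1/13.489 = 0.07414
[CO3²⁻] = α₂ × DIC = 0.07414 × 7.99 = 0.592 mmol/kg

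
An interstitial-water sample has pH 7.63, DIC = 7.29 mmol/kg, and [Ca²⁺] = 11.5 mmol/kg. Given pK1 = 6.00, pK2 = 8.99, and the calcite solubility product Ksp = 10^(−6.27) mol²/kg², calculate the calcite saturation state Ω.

α₂ = 1 / (1 + [H⁺]/K2 + [H⁺]²/(K1K2)) = 1 / (1 + 10^+1.36 + 10^-0.27)
   = 1 / (1 + 22.909 + 0.53703) = 1/24.446 = 0.04091
[CO3²⁻] = α₂ × DIC = 0.04091 × 7.29 = 0.2982 mmol/kg
Ksp = 10^(−6.27) = 5.370×10^-7
Ω = [Ca²⁺][CO3²⁻]/Ksp = (11.5×10^-3)(2.982×10^-4) / 5.370×10^-7 = 6.39

Ω = 6.39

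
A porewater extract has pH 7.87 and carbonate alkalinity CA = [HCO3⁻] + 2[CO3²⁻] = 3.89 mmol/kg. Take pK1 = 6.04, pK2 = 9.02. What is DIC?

DIC = 3.70 mmol/kg

CA = [HCO3⁻] + 2[CO3²⁻] = (α₁ + 2α₂)·DIC
At pH 7.87: [H⁺]/K1 = 10^-1.83 = 0.014791, K2/[H⁺] = 10^-1.15 = 0.070795
α₁ = 1/(1 + 0.014791 + 0.070795) = 1/1.0856 = 0.9212; α₂ = α₁·K2/[H⁺] = 0.06521
α₁ + 2α₂ = 1.0516
DIC = CA / (α₁ + 2α₂) = 3.89 / 1.0516 = 3.70 mmol/kg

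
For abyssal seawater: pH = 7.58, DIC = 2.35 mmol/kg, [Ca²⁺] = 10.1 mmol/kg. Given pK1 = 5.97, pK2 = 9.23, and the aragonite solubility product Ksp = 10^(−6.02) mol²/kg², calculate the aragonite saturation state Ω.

Ω = 0.531

α₂ = 1 / (1 + [H⁺]/K2 + [H⁺]²/(K1K2)) = 1 / (1 + 10^+1.65 + 10^+0.04)
   = 1 / (1 + 44.668 + 1.0965) = 1/46.765 = 0.02138
[CO3²⁻] = α₂ × DIC = 0.02138 × 2.35 = 0.05025 mmol/kg
Ksp = 10^(−6.02) = 9.550×10^-7
Ω = [Ca²⁺][CO3²⁻]/Ksp = (10.1×10^-3)(5.025×10^-5) / 9.550×10^-7 = 0.531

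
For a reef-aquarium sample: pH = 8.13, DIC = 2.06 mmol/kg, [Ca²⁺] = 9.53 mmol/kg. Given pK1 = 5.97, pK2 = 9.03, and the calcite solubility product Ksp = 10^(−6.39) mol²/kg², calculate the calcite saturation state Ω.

Ω = 5.36

α₂ = 1 / (1 + [H⁺]/K2 + [H⁺]²/(K1K2)) = 1 / (1 + 10^+0.90 + 10^-1.26)
   = 1 / (1 + 7.9433 + 0.054954) = 1/8.9982 = 0.1111
[CO3²⁻] = α₂ × DIC = 0.1111 × 2.06 = 0.2289 mmol/kg
Ksp = 10^(−6.39) = 4.074×10^-7
Ω = [Ca²⁺][CO3²⁻]/Ksp = (9.53×10^-3)(2.289×10^-4) / 4.074×10^-7 = 5.36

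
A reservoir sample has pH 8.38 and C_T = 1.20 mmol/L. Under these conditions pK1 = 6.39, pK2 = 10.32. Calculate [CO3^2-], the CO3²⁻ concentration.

[CO3²⁻] = 13.5 μmol/L

α₂ = 1 / (1 + [H⁺]/K2 + [H⁺]²/(K1K2)) = 1 / (1 + 10^+1.94 + 10^-0.05)
   = 1 / (1 + 87.096 + 0.89125) = 1/88.988 = 0.01124
[CO3²⁻] = α₂ × DIC = 0.01124 × 1.20 = 0.0135 mmol/L = 13.5 μmol/L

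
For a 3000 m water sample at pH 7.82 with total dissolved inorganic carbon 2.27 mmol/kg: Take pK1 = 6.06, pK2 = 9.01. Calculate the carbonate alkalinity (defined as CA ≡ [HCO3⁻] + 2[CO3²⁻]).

CA = [HCO3⁻] + 2[CO3²⁻] = (α₁ + 2α₂)·DIC
At pH 7.82: [H⁺]/K1 = 10^-1.76 = 0.017378, K2/[H⁺] = 10^-1.19 = 0.064565
α₁ = 1/(1 + 0.017378 + 0.064565) = 1/1.0819 = 0.9243; α₂ = α₁·K2/[H⁺] = 0.05968
α₁ + 2α₂ = 1.0436
CA = 1.0436 × 2.27 = 2.37 mmol/kg

CA = 2.37 mmol/kg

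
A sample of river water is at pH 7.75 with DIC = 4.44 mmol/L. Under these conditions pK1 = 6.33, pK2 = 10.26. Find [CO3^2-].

[CO3²⁻] = 13.2 μmol/L

α₂ = 1 / (1 + [H⁺]/K2 + [H⁺]²/(K1K2)) = 1 / (1 + 10^+2.51 + 10^+1.09)
   = 1 / (1 + 323.59 + 12.303) = 1/336.90 = 0.002968
[CO3²⁻] = α₂ × DIC = 0.002968 × 4.44 = 0.0132 mmol/L = 13.2 μmol/L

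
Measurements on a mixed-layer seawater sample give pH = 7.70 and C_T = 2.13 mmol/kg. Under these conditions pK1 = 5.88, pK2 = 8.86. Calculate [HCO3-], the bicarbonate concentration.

[HCO3⁻] = 1.96 mmol/kg

α₁ = 1 / (1 + [H⁺]/K1 + K2/[H⁺]) = 1 / (1 + 10^-1.82 + 10^-1.16)
   = 1 / (1 + 0.015136 + 0.069183) = 1/1.0843 = 0.9222
[HCO3⁻] = α₁ × DIC = 0.9222 × 2.13 = 1.96 mmol/kg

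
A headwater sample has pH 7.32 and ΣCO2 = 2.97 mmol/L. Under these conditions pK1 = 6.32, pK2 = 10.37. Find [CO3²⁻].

[CO3²⁻] = 2.40 μmol/L

α₂ = 1 / (1 + [H⁺]/K2 + [H⁺]²/(K1K2)) = 1 / (1 + 10^+3.05 + 10^+2.05)
   = 1 / (1 + 1122.0 + 112.20) = 1/1235.2 = 0.0008096
[CO3²⁻] = α₂ × DIC = 0.0008096 × 2.97 = 0.00240 mmol/L = 2.40 μmol/L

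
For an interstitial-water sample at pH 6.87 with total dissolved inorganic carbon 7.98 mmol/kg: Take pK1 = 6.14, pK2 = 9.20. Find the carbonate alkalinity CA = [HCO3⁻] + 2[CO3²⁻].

CA = 6.76 mmol/kg

CA = [HCO3⁻] + 2[CO3²⁻] = (α₁ + 2α₂)·DIC
At pH 6.87: [H⁺]/K1 = 10^-0.73 = 0.18621, K2/[H⁺] = 10^-2.33 = 0.0046774
α₁ = 1/(1 + 0.18621 + 0.0046774) = 1/1.1909 = 0.8397; α₂ = α₁·K2/[H⁺] = 0.003928
α₁ + 2α₂ = 0.8476
CA = 0.8476 × 7.98 = 6.76 mmol/kg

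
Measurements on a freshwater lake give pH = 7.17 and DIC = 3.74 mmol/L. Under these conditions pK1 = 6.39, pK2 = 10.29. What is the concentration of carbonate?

[CO3²⁻] = 2.43 μmol/L

α₂ = 1 / (1 + [H⁺]/K2 + [H⁺]²/(K1K2)) = 1 / (1 + 10^+3.12 + 10^+2.34)
   = 1 / (1 + 1318.3 + 218.78) = 1/1538.0 = 0.0006502
[CO3²⁻] = α₂ × DIC = 0.0006502 × 3.74 = 0.00243 mmol/L = 2.43 μmol/L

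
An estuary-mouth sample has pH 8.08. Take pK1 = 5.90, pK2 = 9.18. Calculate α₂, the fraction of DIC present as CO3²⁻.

α₂ = 1 / (1 + [H⁺]/K2 + [H⁺]²/(K1K2)) = 1 / (1 + 10^+1.10 + 10^-1.08)
   = 1 / (1 + 12.589 + 0.083176) = 1/13.672 = 0.07314

α₂ = 0.0731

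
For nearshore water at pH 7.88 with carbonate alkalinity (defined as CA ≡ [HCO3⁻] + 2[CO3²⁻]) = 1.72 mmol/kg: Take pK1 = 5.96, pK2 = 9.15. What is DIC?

CA = [HCO3⁻] + 2[CO3²⁻] = (α₁ + 2α₂)·DIC
At pH 7.88: [H⁺]/K1 = 10^-1.92 = 0.012023, K2/[H⁺] = 10^-1.27 = 0.053703
α₁ = 1/(1 + 0.012023 + 0.053703) = 1/1.0657 = 0.9383; α₂ = α₁·K2/[H⁺] = 0.05039
α₁ + 2α₂ = 1.0391
DIC = CA / (α₁ + 2α₂) = 1.72 / 1.0391 = 1.66 mmol/kg

DIC = 1.66 mmol/kg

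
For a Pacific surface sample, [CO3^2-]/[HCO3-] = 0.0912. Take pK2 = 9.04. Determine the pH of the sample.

From K2 = [H⁺][CO3^2-]/[HCO3-]:  pH = pK2 + log₁₀([CO3^2-]/[HCO3-])
log₁₀(0.0912) = -1.040
pH = 9.04 + (-1.040) = 8.00

pH = 8.00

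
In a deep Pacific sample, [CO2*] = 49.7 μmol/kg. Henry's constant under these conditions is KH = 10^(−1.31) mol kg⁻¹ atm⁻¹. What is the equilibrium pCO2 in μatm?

KH = 10^(−1.31) = 4.898×10^-2 mol kg⁻¹ atm⁻¹
pCO2 = [CO2*]/KH = 49.7×10^-6 / 4.898×10^-2 = 1.01×10^-3 atm = 1010 μatm

pCO2 = 1010 μatm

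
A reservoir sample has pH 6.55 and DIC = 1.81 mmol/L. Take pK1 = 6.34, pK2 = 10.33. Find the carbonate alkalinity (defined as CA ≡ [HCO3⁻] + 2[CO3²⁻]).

CA = 1.12 mmol/L

CA = [HCO3⁻] + 2[CO3²⁻] = (α₁ + 2α₂)·DIC
At pH 6.55: [H⁺]/K1 = 10^-0.21 = 0.61660, K2/[H⁺] = 10^-3.78 = 0.00016596
α₁ = 1/(1 + 0.61660 + 0.00016596) = 1/1.6168 = 0.6185; α₂ = α₁·K2/[H⁺] = 0.0001026
α₁ + 2α₂ = 0.6187
CA = 0.6187 × 1.81 = 1.12 mmol/L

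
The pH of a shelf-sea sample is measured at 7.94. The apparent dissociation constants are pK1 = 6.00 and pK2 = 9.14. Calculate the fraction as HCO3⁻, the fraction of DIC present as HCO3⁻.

α₁ = 1 / (1 + [H⁺]/K1 + K2/[H⁺]) = 1 / (1 + 10^-1.94 + 10^-1.20)
   = 1 / (1 + 0.011482 + 0.063096) = 1/1.0746 = 0.9306

α₁ = 0.931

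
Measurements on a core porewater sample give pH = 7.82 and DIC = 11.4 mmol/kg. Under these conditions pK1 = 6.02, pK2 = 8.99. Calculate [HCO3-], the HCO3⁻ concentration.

[HCO3⁻] = 10.5 mmol/kg

α₁ = 1 / (1 + [H⁺]/K1 + K2/[H⁺]) = 1 / (1 + 10^-1.80 + 10^-1.17)
   = 1 / (1 + 0.015849 + 0.067608) = 1/1.0835 = 0.9230
[HCO3⁻] = α₁ × DIC = 0.9230 × 11.4 = 10.5 mmol/kg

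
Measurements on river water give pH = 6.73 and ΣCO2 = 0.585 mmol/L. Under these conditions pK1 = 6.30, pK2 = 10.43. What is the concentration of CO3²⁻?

α₂ = 1 / (1 + [H⁺]/K2 + [H⁺]²/(K1K2)) = 1 / (1 + 10^+3.70 + 10^+3.27)
   = 1 / (1 + 5011.9 + 1862.1) = 1/6875.0 = 0.0001455
[CO3²⁻] = α₂ × DIC = 0.0001455 × 0.585 = 8.51×10^-5 mmol/L = 0.0851 μmol/L

[CO3²⁻] = 0.0851 μmol/L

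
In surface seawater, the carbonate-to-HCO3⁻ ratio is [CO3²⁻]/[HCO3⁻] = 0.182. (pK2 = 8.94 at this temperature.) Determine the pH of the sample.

From K2 = [H⁺][CO3²⁻]/[HCO3⁻]:  pH = pK2 + log₁₀([CO3²⁻]/[HCO3⁻])
log₁₀(0.182) = -0.740
pH = 8.94 + (-0.740) = 8.20

pH = 8.20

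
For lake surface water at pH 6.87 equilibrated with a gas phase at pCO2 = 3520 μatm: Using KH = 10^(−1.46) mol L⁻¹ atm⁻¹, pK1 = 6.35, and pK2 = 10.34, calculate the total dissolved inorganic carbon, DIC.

DIC = 0.526 mmol/L

[CO2*] = KH · pCO2 = 10^(−1.46) × 3520×10^-6 = 1.221×10^-4 mol/L
α₀ = 1/(1 + K1/[H⁺] + K1K2/[H⁺]²) = 1/(1 + 10^+0.52 + 10^-2.95) = 0.2319
DIC = [CO2*]/α₀ = 1.221×10^-4 / 0.2319 = 0.526 mmol/L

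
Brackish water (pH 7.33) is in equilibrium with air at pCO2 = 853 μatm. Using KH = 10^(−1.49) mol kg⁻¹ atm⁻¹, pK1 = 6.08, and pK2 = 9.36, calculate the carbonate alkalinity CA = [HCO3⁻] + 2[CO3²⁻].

[CO2*] = KH · pCO2 = 10^(−1.49) × 853×10^-6 = 2.760×10^-5 mol/kg
α₀ = 1/(1 + K1/[H⁺] + K1K2/[H⁺]²) = 1/(1 + 10^+1.25 + 10^-0.78) = 0.05277
DIC = [CO2*]/α₀ = 2.760×10^-5 / 0.05277 = 0.5230 mmol/kg
CA = (α₁ + 2α₂)·DIC = (0.9385 + 2×0.008758) × 0.5230 = 0.500 mmol/kg

CA = 0.500 mmol/kg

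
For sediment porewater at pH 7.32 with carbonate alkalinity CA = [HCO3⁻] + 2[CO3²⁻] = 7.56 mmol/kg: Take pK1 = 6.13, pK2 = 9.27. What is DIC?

DIC = 7.95 mmol/kg

CA = [HCO3⁻] + 2[CO3²⁻] = (α₁ + 2α₂)·DIC
At pH 7.32: [H⁺]/K1 = 10^-1.19 = 0.064565, K2/[H⁺] = 10^-1.95 = 0.011220
α₁ = 1/(1 + 0.064565 + 0.011220) = 1/1.0758 = 0.9296; α₂ = α₁·K2/[H⁺] = 0.01043
α₁ + 2α₂ = 0.9504
DIC = CA / (α₁ + 2α₂) = 7.56 / 0.9504 = 7.95 mmol/kg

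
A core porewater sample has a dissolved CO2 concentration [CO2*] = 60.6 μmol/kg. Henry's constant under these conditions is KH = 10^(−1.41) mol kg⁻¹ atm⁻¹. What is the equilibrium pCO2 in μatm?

pCO2 = 1560 μatm

KH = 10^(−1.41) = 3.890×10^-2 mol kg⁻¹ atm⁻¹
pCO2 = [CO2*]/KH = 60.6×10^-6 / 3.890×10^-2 = 1.56×10^-3 atm = 1560 μatm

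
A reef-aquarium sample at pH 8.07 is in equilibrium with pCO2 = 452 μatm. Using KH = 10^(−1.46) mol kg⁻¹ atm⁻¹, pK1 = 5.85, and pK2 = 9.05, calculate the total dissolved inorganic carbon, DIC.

DIC = 2.89 mmol/kg

[CO2*] = KH · pCO2 = 10^(−1.46) × 452×10^-6 = 1.567×10^-5 mol/kg
α₀ = 1/(1 + K1/[H⁺] + K1K2/[H⁺]²) = 1/(1 + 10^+2.22 + 10^+1.24) = 0.005425
DIC = [CO2*]/α₀ = 1.567×10^-5 / 0.005425 = 2.89 mmol/kg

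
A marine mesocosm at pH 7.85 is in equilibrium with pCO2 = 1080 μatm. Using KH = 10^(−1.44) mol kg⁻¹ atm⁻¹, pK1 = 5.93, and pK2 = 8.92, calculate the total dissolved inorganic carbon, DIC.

DIC = 3.58 mmol/kg

[CO2*] = KH · pCO2 = 10^(−1.44) × 1080×10^-6 = 3.921×10^-5 mol/kg
α₀ = 1/(1 + K1/[H⁺] + K1K2/[H⁺]²) = 1/(1 + 10^+1.92 + 10^+0.85) = 0.01096
DIC = [CO2*]/α₀ = 3.921×10^-5 / 0.01096 = 3.58 mmol/kg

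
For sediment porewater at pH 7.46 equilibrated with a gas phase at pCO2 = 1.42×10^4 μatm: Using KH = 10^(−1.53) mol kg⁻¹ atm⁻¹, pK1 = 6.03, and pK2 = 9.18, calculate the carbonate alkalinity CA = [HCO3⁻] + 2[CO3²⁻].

[CO2*] = KH · pCO2 = 10^(−1.53) × 1.42×10^4×10^-6 = 4.191×10^-4 mol/kg
α₀ = 1/(1 + K1/[H⁺] + K1K2/[H⁺]²) = 1/(1 + 10^+1.43 + 10^-0.29) = 0.03518
DIC = [CO2*]/α₀ = 4.191×10^-4 / 0.03518 = 11.91 mmol/kg
CA = (α₁ + 2α₂)·DIC = (0.9468 + 2×0.01804) × 11.91 = 11.7 mmol/kg

CA = 11.7 mmol/kg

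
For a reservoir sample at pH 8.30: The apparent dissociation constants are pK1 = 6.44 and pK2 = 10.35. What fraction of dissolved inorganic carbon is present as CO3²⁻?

α₂ = 1 / (1 + [H⁺]/K2 + [H⁺]²/(K1K2)) = 1 / (1 + 10^+2.05 + 10^+0.19)
   = 1 / (1 + 112.20 + 1.5488) = 1/114.75 = 0.008715

α₂ = 0.00871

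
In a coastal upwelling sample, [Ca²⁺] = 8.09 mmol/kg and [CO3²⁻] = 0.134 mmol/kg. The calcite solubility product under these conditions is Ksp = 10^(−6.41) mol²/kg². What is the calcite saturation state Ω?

Ω = 2.79

Ksp = 10^(−6.41) = 3.890×10^-7
Ω = [Ca²⁺][CO3²⁻]/Ksp = (8.09×10^-3)(0.134×10^-3) / 3.890×10^-7 = 2.79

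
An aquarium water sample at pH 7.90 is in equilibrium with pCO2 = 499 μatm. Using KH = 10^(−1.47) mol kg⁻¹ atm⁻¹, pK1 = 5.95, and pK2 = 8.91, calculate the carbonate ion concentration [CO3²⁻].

[CO2*] = KH · pCO2 = 10^(−1.47) × 499×10^-6 = 1.691×10^-5 mol/kg
α₀ = 1/(1 + K1/[H⁺] + K1K2/[H⁺]²) = 1/(1 + 10^+1.95 + 10^+0.94) = 0.01012
DIC = [CO2*]/α₀ = 1.691×10^-5 / 0.01012 = 1.671 mmol/kg
[CO3²⁻] = α₂·DIC; α₂ = 0.08812, so [CO3²⁻] = 0.08812 × 1.671 = 0.147 mmol/kg

[CO3²⁻] = 0.147 mmol/kg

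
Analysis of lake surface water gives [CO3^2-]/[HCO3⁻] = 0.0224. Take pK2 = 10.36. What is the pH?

From K2 = [H⁺][CO3^2-]/[HCO3⁻]:  pH = pK2 + log₁₀([CO3^2-]/[HCO3⁻])
log₁₀(0.0224) = -1.650
pH = 10.36 + (-1.650) = 8.71

pH = 8.71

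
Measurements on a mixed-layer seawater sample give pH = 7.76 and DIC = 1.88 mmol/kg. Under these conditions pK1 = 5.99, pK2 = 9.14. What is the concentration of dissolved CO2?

[CO2*] = 0.0302 mmol/kg

α₀ = 1 / (1 + K1/[H⁺] + K1K2/[H⁺]²) = 1 / (1 + 10^+1.77 + 10^+0.39)
   = 1 / (1 + 58.884 + 2.4547) = 1/62.339 = 0.01604
[CO2*] = α₀ × DIC = 0.01604 × 1.88 = 0.0302 mmol/kg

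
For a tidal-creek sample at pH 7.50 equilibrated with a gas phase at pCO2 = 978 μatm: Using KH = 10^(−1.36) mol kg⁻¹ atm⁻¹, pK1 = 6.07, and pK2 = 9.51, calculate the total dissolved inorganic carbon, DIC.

[CO2*] = KH · pCO2 = 10^(−1.36) × 978×10^-6 = 4.269×10^-5 mol/kg
α₀ = 1/(1 + K1/[H⁺] + K1K2/[H⁺]²) = 1/(1 + 10^+1.43 + 10^-0.58) = 0.03549
DIC = [CO2*]/α₀ = 4.269×10^-5 / 0.03549 = 1.20 mmol/kg

DIC = 1.20 mmol/kg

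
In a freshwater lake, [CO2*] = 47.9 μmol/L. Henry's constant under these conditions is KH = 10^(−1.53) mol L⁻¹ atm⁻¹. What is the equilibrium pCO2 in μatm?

KH = 10^(−1.53) = 2.951×10^-2 mol L⁻¹ atm⁻¹
pCO2 = [CO2*]/KH = 47.9×10^-6 / 2.951×10^-2 = 1.62×10^-3 atm = 1620 μatm

pCO2 = 1620 μatm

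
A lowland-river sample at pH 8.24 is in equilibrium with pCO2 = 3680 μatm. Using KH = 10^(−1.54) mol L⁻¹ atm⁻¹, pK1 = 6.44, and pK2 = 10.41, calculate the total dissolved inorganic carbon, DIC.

DIC = 6.85 mmol/L

[CO2*] = KH · pCO2 = 10^(−1.54) × 3680×10^-6 = 1.061×10^-4 mol/L
α₀ = 1/(1 + K1/[H⁺] + K1K2/[H⁺]²) = 1/(1 + 10^+1.80 + 10^-0.37) = 0.01550
DIC = [CO2*]/α₀ = 1.061×10^-4 / 0.01550 = 6.85 mmol/L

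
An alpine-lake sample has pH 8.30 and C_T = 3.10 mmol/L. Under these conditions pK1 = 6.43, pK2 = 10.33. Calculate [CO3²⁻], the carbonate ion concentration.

[CO3²⁻] = 0.0283 mmol/L

α₂ = 1 / (1 + [H⁺]/K2 + [H⁺]²/(K1K2)) = 1 / (1 + 10^+2.03 + 10^+0.16)
   = 1 / (1 + 107.15 + 1.4454) = 1/109.60 = 0.009124
[CO3²⁻] = α₂ × DIC = 0.009124 × 3.10 = 0.0283 mmol/L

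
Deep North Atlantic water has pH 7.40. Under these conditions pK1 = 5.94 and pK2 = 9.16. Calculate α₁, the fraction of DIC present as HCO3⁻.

α₁ = 0.951

α₁ = 1 / (1 + [H⁺]/K1 + K2/[H⁺]) = 1 / (1 + 10^-1.46 + 10^-1.76)
   = 1 / (1 + 0.034674 + 0.017378) = 1/1.0521 = 0.9505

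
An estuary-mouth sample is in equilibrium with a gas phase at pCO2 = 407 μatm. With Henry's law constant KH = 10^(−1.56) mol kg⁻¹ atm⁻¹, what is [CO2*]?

KH = 10^(−1.56) = 2.754×10^-2 mol kg⁻¹ atm⁻¹
[CO2*] = KH · pCO2 = 2.754×10^-2 × 407×10^-6 atm = 1.12×10^-5 mol/kg

[CO2*] = 11.2 μmol/kg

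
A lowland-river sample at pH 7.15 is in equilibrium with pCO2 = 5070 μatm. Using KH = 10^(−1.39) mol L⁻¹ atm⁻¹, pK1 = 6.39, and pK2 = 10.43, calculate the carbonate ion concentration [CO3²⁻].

[CO3²⁻] = 0.624 μmol/L

[CO2*] = KH · pCO2 = 10^(−1.39) × 5070×10^-6 = 2.065×10^-4 mol/L
α₀ = 1/(1 + K1/[H⁺] + K1K2/[H⁺]²) = 1/(1 + 10^+0.76 + 10^-2.52) = 0.1480
DIC = [CO2*]/α₀ = 2.065×10^-4 / 0.1480 = 1.396 mmol/L
[CO3²⁻] = α₂·DIC; α₂ = 0.0004469, so [CO3²⁻] = 0.0004469 × 1.396 = 0.000624 mmol/L = 0.624 μmol/L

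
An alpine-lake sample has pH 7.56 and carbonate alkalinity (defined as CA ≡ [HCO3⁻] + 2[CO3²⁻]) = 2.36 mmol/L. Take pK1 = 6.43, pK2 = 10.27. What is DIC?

CA = [HCO3⁻] + 2[CO3²⁻] = (α₁ + 2α₂)·DIC
At pH 7.56: [H⁺]/K1 = 10^-1.13 = 0.074131, K2/[H⁺] = 10^-2.71 = 0.0019498
α₁ = 1/(1 + 0.074131 + 0.0019498) = 1/1.0761 = 0.9293; α₂ = α₁·K2/[H⁺] = 0.001812
α₁ + 2α₂ = 0.9329
DIC = CA / (α₁ + 2α₂) = 2.36 / 0.9329 = 2.53 mmol/L

DIC = 2.53 mmol/L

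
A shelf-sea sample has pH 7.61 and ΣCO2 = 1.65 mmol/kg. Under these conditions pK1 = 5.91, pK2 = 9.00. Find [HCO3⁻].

α₁ = 1 / (1 + [H⁺]/K1 + K2/[H⁺]) = 1 / (1 + 10^-1.70 + 10^-1.39)
   = 1 / (1 + 0.019953 + 0.040738) = 1/1.0607 = 0.9428
[HCO3⁻] = α₁ × DIC = 0.9428 × 1.65 = 1.56 mmol/kg

[HCO3⁻] = 1.56 mmol/kg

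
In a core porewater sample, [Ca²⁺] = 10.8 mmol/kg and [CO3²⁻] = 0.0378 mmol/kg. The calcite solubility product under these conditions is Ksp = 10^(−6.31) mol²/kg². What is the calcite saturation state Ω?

Ksp = 10^(−6.31) = 4.898×10^-7
Ω = [Ca²⁺][CO3²⁻]/Ksp = (10.8×10^-3)(0.0378×10^-3) / 4.898×10^-7 = 0.834

Ω = 0.834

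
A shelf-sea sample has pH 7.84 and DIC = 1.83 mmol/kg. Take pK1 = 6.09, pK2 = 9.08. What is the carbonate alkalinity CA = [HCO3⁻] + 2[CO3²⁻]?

CA = 1.90 mmol/kg

CA = [HCO3⁻] + 2[CO3²⁻] = (α₁ + 2α₂)·DIC
At pH 7.84: [H⁺]/K1 = 10^-1.75 = 0.017783, K2/[H⁺] = 10^-1.24 = 0.057544
α₁ = 1/(1 + 0.017783 + 0.057544) = 1/1.0753 = 0.9299; α₂ = α₁·K2/[H⁺] = 0.05351
α₁ + 2α₂ = 1.0370
CA = 1.0370 × 1.83 = 1.90 mmol/kg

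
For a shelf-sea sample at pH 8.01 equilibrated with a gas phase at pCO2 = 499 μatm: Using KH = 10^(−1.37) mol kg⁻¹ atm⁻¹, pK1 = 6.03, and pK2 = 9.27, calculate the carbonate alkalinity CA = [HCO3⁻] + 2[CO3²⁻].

[CO2*] = KH · pCO2 = 10^(−1.37) × 499×10^-6 = 2.129×10^-5 mol/kg
α₀ = 1/(1 + K1/[H⁺] + K1K2/[H⁺]²) = 1/(1 + 10^+1.98 + 10^+0.72) = 0.009828
DIC = [CO2*]/α₀ = 2.129×10^-5 / 0.009828 = 2.166 mmol/kg
CA = (α₁ + 2α₂)·DIC = (0.9386 + 2×0.05158) × 2.166 = 2.26 mmol/kg

CA = 2.26 mmol/kg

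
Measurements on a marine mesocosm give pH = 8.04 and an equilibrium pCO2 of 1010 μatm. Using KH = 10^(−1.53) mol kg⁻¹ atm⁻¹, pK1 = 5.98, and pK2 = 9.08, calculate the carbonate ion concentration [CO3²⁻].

[CO2*] = KH · pCO2 = 10^(−1.53) × 1010×10^-6 = 2.981×10^-5 mol/kg
α₀ = 1/(1 + K1/[H⁺] + K1K2/[H⁺]²) = 1/(1 + 10^+2.06 + 10^+1.02) = 0.007918
DIC = [CO2*]/α₀ = 2.981×10^-5 / 0.007918 = 3.764 mmol/kg
[CO3²⁻] = α₂·DIC; α₂ = 0.08292, so [CO3²⁻] = 0.08292 × 3.764 = 0.312 mmol/kg

[CO3²⁻] = 0.312 mmol/kg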